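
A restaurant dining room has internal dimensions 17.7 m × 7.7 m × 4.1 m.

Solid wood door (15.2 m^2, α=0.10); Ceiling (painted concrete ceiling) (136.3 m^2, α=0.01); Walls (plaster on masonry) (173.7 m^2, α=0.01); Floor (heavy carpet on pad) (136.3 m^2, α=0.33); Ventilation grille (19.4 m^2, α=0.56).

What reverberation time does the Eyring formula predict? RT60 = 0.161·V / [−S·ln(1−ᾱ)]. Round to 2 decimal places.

Total surface area S = 15.2 + 136.3 + 173.7 + 136.3 + 19.4 = 480.9 m^2.
Σ(Sᵢαᵢ) = 15.2·0.10 + 136.3·0.01 + 173.7·0.01 + 136.3·0.33 + 19.4·0.56 = 60.463.
Mean coefficient ᾱ = A/S = 0.1257.
−S·ln(1−ᾱ) = −480.9 × ln(1 − 0.1257) = 64.600.
V = 17.7 × 7.7 × 4.1 = 558.789 m³.
RT60 = 0.161 × 558.789 / 64.600 = 1.39 s.

1.39 s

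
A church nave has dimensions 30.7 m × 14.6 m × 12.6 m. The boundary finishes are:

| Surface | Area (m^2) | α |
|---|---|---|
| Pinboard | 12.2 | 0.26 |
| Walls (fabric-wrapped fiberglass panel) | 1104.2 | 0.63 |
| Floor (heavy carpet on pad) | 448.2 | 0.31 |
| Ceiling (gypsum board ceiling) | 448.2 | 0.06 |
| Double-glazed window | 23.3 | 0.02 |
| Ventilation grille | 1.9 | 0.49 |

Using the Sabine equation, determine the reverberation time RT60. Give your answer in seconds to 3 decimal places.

1.050 s

A = Σ Sᵢαᵢ = 12.2×0.26 + 1104.2×0.63 + 448.2×0.31 + 448.2×0.06 + 23.3×0.02 + 1.9×0.49 = 866.049 sabins.
Room volume: 5647.572 m³.
Sabine: RT60 = 0.161 × 5647.572 / 866.049 = 1.050 s.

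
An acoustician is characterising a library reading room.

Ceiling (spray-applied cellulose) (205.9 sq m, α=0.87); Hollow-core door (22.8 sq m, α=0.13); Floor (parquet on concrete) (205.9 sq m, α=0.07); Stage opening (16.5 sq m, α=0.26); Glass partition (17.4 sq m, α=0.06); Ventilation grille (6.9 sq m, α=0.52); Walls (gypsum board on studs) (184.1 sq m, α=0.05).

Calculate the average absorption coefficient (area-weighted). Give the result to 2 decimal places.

0.33

S = Σ Sᵢ = 205.9 + 22.8 + 205.9 + 16.5 + 17.4 + 6.9 + 184.1 = 659.5 sq m.
A = 205.9*0.87 + 22.8*0.13 + 205.9*0.07 + 16.5*0.26 + 17.4*0.06 + 6.9*0.52 + 184.1*0.05 = 214.637 sabins.
ᾱ = A/S = 0.33.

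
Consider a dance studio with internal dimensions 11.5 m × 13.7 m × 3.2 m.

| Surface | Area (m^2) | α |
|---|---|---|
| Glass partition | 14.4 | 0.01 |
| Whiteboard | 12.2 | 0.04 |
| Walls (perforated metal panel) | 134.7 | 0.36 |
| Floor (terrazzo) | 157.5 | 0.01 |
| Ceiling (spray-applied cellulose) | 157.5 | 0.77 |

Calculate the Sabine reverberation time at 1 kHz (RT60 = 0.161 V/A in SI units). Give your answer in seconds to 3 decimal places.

A = Σ Sᵢαᵢ = 14.4·0.01 + 12.2·0.04 + 134.7·0.36 + 157.5·0.01 + 157.5·0.77 = 171.974 sabins.
Volume V = 11.5 × 13.7 × 3.2 = 504.16 m³.
T = 0.161 V/A = 0.161·504.16/171.974 = 0.472 s.

0.472 seconds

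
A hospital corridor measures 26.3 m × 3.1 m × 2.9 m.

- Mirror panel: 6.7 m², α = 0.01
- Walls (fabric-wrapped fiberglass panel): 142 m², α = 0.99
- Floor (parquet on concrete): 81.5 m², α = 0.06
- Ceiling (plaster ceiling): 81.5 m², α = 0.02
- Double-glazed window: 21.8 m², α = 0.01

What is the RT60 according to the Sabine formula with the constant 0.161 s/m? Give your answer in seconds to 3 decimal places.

Summing Sᵢαᵢ: 0.067 + 140.580 + 4.890 + 1.630 + 0.218 → A = 147.385 sabins.
V = 26.3·3.1·2.9 = 236.437 m³.
Sabine: RT60 = 0.161 × 236.437 / 147.385 = 0.258 s.

0.258 s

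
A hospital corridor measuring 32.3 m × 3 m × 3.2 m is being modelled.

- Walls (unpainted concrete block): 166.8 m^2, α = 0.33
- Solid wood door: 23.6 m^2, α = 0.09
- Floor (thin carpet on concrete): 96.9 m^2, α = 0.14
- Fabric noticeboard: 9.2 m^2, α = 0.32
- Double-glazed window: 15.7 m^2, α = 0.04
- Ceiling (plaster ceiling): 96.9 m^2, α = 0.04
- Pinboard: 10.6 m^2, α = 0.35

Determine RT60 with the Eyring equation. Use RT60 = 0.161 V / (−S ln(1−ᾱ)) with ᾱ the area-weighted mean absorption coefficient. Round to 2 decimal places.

0.55 sec

Total surface area S = 166.8 + 23.6 + 96.9 + 9.2 + 15.7 + 96.9 + 10.6 = 419.7 m^2.
Σ(Sᵢαᵢ) = 166.8×0.33 + 23.6×0.09 + 96.9×0.14 + 9.2×0.32 + 15.7×0.04 + 96.9×0.04 + 10.6×0.35 = 81.892.
Mean coefficient ᾱ = A/S = 0.1951.
−S·ln(1−ᾱ) = −419.7 × ln(1 − 0.1951) = 91.091.
V = 32.3 × 3 × 3.2 = 310.08 m³.
T = 0.161·V/[−S·ln(1−ᾱ)] = 0.161·310.08/91.091 = 0.55 s.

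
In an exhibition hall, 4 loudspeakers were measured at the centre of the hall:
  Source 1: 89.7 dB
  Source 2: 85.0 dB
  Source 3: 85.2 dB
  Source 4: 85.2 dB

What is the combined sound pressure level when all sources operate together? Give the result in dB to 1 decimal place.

Sum in the linear (power) domain: Σ 10^(Lᵢ/10) = 10^(89.7/10) + 10^(85.0/10) + 10^(85.2/10) + 10^(85.2/10) = 1.912e+09.
Combined level = 10 log₁₀(1.912e+09) = 92.8 dB.

92.8 dB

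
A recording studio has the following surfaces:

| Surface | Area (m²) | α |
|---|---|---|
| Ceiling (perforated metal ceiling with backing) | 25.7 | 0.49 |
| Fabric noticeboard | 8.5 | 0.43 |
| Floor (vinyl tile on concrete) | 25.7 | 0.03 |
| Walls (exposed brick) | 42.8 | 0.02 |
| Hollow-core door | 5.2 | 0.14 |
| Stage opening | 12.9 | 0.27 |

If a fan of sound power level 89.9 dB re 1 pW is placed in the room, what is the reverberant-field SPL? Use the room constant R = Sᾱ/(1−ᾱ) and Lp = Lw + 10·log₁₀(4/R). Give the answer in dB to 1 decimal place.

A = 22.086 sabins; S = 120.8 m².
ᾱ = 22.086/120.8 = 0.1828; R = Sᾱ/(1−ᾱ) = 22.086/(1−0.1828) = 27.026 m².
Lp = 89.9 + 10·log₁₀(4/27.026) = 89.9 + (-8.30) = 81.6 dB.

81.6 dB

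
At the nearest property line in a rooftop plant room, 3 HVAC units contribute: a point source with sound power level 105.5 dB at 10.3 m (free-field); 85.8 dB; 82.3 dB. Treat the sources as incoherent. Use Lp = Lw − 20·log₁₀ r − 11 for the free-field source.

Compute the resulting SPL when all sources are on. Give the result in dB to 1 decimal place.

87.6 dB

Source at 10.3 m: Lp = 105.5 − 20·log₁₀(10.3) − 11 = 74.2 dB.
Sum in the linear (power) domain: Σ 10^(Lᵢ/10) = 10^(74.2/10) + 10^(85.8/10) + 10^(82.3/10) = 5.763e+08.
Back to dB: 10·log₁₀ Σ = 87.6 dB.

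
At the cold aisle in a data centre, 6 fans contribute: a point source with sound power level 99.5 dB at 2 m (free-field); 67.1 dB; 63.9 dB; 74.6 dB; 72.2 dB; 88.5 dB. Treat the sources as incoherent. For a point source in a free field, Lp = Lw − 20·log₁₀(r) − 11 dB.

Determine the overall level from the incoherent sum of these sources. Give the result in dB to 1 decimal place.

89.7 dB

Source at 2 m: Lp = 99.5 − 20·log₁₀(2) − 11 = 82.5 dB.
Converting to relative power and adding: 10^(82.5/10) + 10^(67.1/10) + 10^(63.9/10) + 10^(74.6/10) + 10^(72.2/10) + 10^(88.5/10) = 9.388e+08.
Back to dB: 10·log₁₀ Σ = 89.7 dB.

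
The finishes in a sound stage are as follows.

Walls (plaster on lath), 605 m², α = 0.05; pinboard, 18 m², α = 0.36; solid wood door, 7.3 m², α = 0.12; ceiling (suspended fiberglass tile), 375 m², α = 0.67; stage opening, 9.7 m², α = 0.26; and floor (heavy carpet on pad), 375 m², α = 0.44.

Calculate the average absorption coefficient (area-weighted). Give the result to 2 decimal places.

0.33

Total surface area S = 1390.0 m².
A = 605·0.05 + 18·0.36 + 7.3·0.12 + 375·0.67 + 9.7·0.26 + 375·0.44 = 456.378 sabins.
ᾱ = 456.378 / 1390.0 = 0.33.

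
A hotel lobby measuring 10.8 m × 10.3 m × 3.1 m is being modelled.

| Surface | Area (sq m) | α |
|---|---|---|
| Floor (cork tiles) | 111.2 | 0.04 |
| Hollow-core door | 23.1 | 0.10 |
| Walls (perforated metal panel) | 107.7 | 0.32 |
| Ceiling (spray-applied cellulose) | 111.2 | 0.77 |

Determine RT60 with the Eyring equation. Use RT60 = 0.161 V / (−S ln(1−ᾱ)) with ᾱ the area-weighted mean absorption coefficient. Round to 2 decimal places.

Total surface area S = 111.2 + 23.1 + 107.7 + 111.2 = 353.2 sq m.
Absorption A = 111.2×0.04 + 23.1×0.10 + 107.7×0.32 + 111.2×0.77 = 126.846 sabins.
ᾱ = 126.846 / 353.2 = 0.3591.
Eyring denominator: −S ln(1−ᾱ) = 157.132.
V = 10.8 × 10.3 × 3.1 = 344.844 m³.
T = 0.161·V/[−S·ln(1−ᾱ)] = 0.161·344.844/157.132 = 0.35 s.

0.35 sec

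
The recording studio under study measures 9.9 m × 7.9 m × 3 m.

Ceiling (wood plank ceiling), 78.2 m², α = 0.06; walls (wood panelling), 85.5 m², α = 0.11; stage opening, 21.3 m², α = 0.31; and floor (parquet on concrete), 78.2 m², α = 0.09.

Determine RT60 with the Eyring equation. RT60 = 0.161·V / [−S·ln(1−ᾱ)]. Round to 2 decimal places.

1.29 seconds

Total surface area S = 78.2 + 85.5 + 21.3 + 78.2 = 263.2 m².
Absorption A = 78.2×0.06 + 85.5×0.11 + 21.3×0.31 + 78.2×0.09 = 27.738 sabins.
ᾱ = 27.738 / 263.2 = 0.1054.
−S·ln(1−ᾱ) = −263.2 × ln(1 − 0.1054) = 29.315.
V = 9.9 × 7.9 × 3 = 234.63 m³.
RT60 = 0.161 × 234.63 / 29.315 = 1.29 s.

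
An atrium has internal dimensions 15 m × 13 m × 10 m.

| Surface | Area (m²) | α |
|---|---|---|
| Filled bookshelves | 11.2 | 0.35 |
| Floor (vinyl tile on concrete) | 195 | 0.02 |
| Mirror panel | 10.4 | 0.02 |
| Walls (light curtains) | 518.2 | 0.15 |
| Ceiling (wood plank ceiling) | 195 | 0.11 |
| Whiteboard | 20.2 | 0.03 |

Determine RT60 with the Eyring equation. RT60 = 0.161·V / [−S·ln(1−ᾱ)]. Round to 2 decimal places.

2.74 sec

Total surface area S = 11.2 + 195 + 10.4 + 518.2 + 195 + 20.2 = 950.0 m².
Absorption A = 11.2×0.35 + 195×0.02 + 10.4×0.02 + 518.2×0.15 + 195×0.11 + 20.2×0.03 = 107.814 sabins.
Mean coefficient ᾱ = A/S = 0.1135.
Eyring denominator: −S ln(1−ᾱ) = 114.450.
V = 15 × 13 × 10 = 1950 m³.
T = 0.161·V/[−S·ln(1−ᾱ)] = 0.161·1950/114.450 = 2.74 s.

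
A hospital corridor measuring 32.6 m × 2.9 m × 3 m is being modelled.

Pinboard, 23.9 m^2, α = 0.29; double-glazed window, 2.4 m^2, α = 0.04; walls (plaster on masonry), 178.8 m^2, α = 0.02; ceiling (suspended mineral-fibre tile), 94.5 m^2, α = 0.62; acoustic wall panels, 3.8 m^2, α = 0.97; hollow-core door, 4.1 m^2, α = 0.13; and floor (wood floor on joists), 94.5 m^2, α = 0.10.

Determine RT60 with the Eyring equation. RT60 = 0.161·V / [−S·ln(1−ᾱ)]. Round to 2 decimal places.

Total surface area S = 23.9 + 2.4 + 178.8 + 94.5 + 3.8 + 4.1 + 94.5 = 402.0 m^2.
Σ(Sᵢαᵢ) = 23.9·0.29 + 2.4·0.04 + 178.8·0.02 + 94.5·0.62 + 3.8·0.97 + 4.1·0.13 + 94.5·0.10 = 82.862.
Mean coefficient ᾱ = A/S = 0.2061.
Eyring denominator: −S ln(1−ᾱ) = 92.781.
V = 32.6 × 2.9 × 3 = 283.62 m³.
RT60 = 0.161 × 283.62 / 92.781 = 0.49 s.

0.49 s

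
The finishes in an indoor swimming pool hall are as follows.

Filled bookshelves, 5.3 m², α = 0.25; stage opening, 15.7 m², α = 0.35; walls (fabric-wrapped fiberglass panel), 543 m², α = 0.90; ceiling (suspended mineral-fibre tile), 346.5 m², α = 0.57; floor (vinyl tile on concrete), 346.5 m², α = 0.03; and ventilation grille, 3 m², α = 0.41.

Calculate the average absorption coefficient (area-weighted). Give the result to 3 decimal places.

0.559

S = Σ Sᵢ = 5.3 + 15.7 + 543 + 346.5 + 346.5 + 3 = 1260.0 m².
Weighted sum Σ Sα = 704.650.
ᾱ = A/S = 0.559.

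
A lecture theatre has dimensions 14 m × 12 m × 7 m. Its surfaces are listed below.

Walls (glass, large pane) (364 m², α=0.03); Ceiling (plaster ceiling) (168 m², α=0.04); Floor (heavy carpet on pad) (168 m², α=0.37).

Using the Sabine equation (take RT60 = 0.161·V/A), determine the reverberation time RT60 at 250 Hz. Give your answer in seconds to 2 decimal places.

2.37 seconds

A = Σ Sᵢαᵢ = 364·0.03 + 168·0.04 + 168·0.37 = 79.800 sabins.
Volume V = 14 × 12 × 7 = 1176 m³.
T = 0.161 V/A = 0.161·1176/79.800 = 2.37 s.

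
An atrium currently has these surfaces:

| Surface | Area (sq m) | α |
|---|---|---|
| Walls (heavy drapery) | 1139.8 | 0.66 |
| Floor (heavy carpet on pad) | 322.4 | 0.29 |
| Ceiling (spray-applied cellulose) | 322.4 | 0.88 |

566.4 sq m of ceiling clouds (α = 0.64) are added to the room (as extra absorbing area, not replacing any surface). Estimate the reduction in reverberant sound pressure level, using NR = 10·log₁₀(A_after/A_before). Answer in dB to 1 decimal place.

1.2 dB

Equivalent absorption area: A_before = 1139.8·0.66 + 322.4·0.29 + 322.4·0.88 = 1129.476 sq m.
Treatment contributes 566.4·0.64 = 362.496 sabins.
A_after = 1129.476 + 362.496 = 1491.972 sabins.
NR = 10·log₁₀(1491.972/1129.476) = 1.2 dB.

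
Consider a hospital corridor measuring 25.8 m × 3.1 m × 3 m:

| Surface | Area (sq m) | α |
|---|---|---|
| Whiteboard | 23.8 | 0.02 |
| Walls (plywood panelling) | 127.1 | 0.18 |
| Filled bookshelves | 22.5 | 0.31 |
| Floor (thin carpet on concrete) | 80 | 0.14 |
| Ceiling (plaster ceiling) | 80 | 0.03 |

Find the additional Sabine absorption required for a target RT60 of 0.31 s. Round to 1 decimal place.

Summing Sᵢαᵢ: 0.476 + 22.878 + 6.975 + 11.200 + 2.400 → A₁ = 43.929 sabins.
Target A₂ = 0.161·239.94/0.31 = 124.614 sabins (V = 239.94 m³).
Shortfall: 124.614 − 43.929 = 80.7 sabins.

80.7 sabins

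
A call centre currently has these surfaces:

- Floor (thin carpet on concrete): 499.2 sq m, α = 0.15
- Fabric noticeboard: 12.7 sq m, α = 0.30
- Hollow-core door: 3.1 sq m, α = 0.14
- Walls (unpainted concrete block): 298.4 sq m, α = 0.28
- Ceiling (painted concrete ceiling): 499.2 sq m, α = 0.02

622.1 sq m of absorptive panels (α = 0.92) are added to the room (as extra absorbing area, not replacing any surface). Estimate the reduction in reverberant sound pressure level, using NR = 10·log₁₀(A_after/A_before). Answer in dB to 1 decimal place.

Summing Sᵢαᵢ: 74.880 + 3.810 + 0.434 + 83.552 + 9.984 → A_before = 172.660 sabins.
Treatment contributes 622.1·0.92 = 572.332 sabins.
New total A_after = 744.992 sabins.
NR = 10·log₁₀(744.992/172.660) = 6.3 dB.

6.3 dB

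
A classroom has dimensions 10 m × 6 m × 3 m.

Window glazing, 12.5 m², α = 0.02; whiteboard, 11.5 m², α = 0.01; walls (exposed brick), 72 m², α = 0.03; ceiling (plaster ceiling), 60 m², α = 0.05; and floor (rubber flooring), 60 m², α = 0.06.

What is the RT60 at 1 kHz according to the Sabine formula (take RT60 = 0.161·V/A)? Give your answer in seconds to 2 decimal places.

Summing Sᵢαᵢ: 0.250 + 0.115 + 2.160 + 3.000 + 3.600 → A = 9.125 sabins.
Volume V = 10 × 6 × 3 = 180 m³.
RT60 = 0.161 · V / A = 0.161 × 180 / 9.125 = 3.18 s.

3.18 s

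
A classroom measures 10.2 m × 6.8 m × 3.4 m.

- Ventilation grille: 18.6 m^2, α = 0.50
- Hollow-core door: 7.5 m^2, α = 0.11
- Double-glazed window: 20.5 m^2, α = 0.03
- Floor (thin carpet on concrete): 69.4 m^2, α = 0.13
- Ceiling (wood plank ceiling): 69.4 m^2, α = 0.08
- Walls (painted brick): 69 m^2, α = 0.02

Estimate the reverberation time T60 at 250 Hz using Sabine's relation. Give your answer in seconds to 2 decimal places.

1.42 s

Equivalent absorption area: A = 18.6*0.50 + 7.5*0.11 + 20.5*0.03 + 69.4*0.13 + 69.4*0.08 + 69*0.02 = 26.694 m^2.
Volume V = 10.2 × 6.8 × 3.4 = 235.824 m³.
T = 0.161 V/A = 0.161·235.824/26.694 = 1.42 s.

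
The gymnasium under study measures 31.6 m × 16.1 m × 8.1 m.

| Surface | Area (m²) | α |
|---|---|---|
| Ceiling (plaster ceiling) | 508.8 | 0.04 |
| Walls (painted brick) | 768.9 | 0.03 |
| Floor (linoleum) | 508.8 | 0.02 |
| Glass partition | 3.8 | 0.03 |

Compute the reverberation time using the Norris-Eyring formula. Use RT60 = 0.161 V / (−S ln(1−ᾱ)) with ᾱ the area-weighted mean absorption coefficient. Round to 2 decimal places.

Total surface area S = 508.8 + 768.9 + 508.8 + 3.8 = 1790.3 m².
Absorption A = 508.8×0.04 + 768.9×0.03 + 508.8×0.02 + 3.8×0.03 = 53.709 sabins.
Mean coefficient ᾱ = A/S = 0.0300.
Eyring denominator: −S ln(1−ᾱ) = 54.531.
V = 31.6 × 16.1 × 8.1 = 4120.956 m³.
RT60 = 0.161 × 4120.956 / 54.531 = 12.17 s.

12.17 sec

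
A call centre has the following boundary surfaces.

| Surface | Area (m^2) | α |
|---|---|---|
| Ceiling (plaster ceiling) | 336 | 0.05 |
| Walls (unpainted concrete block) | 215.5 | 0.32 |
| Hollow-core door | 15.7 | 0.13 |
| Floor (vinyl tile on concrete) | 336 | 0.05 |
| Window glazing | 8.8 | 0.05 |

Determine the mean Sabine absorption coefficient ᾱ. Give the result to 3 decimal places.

0.115

Total surface area S = 912.0 m^2.
Σ(Sᵢαᵢ) = 336×0.05 + 215.5×0.32 + 15.7×0.13 + 336×0.05 + 8.8×0.05 = 105.041.
ᾱ = 105.041 / 912.0 = 0.115.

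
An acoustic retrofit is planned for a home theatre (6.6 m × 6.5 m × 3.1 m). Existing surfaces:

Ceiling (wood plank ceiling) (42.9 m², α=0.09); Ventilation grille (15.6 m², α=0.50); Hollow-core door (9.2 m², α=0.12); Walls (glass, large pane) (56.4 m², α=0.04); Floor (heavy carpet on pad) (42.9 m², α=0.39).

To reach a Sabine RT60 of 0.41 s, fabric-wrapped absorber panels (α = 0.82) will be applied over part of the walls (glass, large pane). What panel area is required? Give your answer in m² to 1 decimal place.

A₁ = Σ Sᵢαᵢ = 42.9×0.09 + 15.6×0.50 + 9.2×0.12 + 56.4×0.04 + 42.9×0.39 = 31.752 sabins.
Required A₂ = 0.161·132.99/0.41 = 52.223 sabins.
ΔA needed = 52.223 − 31.752 = 20.471 sabins.
Net gain per m²: Δα = 0.82 − 0.04 = 0.78.
Area = ΔA/Δα = 20.471/0.78 = 26.2 m².

26.2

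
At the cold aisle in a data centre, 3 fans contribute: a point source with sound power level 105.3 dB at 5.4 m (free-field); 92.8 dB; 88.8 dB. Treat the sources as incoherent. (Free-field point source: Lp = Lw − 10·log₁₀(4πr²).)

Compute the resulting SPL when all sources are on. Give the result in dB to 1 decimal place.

Source at 5.4 m: Lp = 105.3 − 10·log₁₀(4π·5.4²) = 105.3 − 10·log₁₀(366.435) = 79.7 dB.
Sum in the linear (power) domain: Σ 10^(Lᵢ/10) = 10^(79.7/10) + 10^(92.8/10) + 10^(88.8/10) = 2.757e+09.
Back to dB: 10·log₁₀ Σ = 94.4 dB.

94.4 dB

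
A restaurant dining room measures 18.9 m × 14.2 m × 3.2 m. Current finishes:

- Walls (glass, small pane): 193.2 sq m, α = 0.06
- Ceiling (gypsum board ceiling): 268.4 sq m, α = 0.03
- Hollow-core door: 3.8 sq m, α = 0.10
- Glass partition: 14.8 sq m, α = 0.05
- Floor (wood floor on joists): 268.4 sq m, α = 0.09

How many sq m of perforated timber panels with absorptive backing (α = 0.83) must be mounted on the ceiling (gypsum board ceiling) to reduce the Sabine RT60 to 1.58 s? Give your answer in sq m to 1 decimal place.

53.2

Total absorption A₁ = 193.2*0.06 + 268.4*0.03 + 3.8*0.10 + 14.8*0.05 + 268.4*0.09
  = 11.592 + 8.052 + 0.380 + 0.740 + 24.156 = 44.920 sq m sabins.
V = 858.816 m³. Target absorption A₂ = 0.161 × 858.816 / 1.58 = 87.512 sabins.
ΔA needed = 87.512 − 44.920 = 42.592 sabins.
Net gain per sq m: Δα = 0.83 − 0.03 = 0.80.
Area = ΔA/Δα = 42.592/0.80 = 53.2 sq m.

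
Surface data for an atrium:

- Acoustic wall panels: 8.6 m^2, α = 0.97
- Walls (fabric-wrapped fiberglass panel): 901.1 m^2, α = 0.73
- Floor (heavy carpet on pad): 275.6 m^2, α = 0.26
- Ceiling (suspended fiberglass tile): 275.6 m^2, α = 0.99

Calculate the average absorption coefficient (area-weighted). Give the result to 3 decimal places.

0.692

Total surface area S = 1460.9 m^2.
Σ(Sᵢαᵢ) = 8.6×0.97 + 901.1×0.73 + 275.6×0.26 + 275.6×0.99 = 1010.645.
ᾱ = 1010.645 / 1460.9 = 0.692.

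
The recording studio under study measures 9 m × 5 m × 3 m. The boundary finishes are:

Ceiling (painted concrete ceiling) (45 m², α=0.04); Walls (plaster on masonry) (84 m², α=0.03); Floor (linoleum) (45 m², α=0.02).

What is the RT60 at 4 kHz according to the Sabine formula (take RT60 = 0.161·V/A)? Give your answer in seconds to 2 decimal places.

4.16 sec

A = Σ Sᵢαᵢ = 45*0.04 + 84*0.03 + 45*0.02 = 5.220 sabins.
Volume V = 9 × 5 × 3 = 135 m³.
RT60 = 0.161 · V / A = 0.161 × 135 / 5.220 = 4.16 s.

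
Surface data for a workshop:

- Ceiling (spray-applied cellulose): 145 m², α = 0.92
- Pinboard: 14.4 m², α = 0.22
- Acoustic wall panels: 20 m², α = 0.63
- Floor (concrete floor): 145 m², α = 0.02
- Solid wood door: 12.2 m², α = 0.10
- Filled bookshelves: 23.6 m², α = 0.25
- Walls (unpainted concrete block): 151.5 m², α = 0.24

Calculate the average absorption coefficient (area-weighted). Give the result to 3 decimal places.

0.382

S = Σ Sᵢ = 145 + 14.4 + 20 + 145 + 12.2 + 23.6 + 151.5 = 511.7 m².
A = 145·0.92 + 14.4·0.22 + 20·0.63 + 145·0.02 + 12.2·0.10 + 23.6·0.25 + 151.5·0.24 = 195.548 sabins.
ᾱ = A/S = 0.382.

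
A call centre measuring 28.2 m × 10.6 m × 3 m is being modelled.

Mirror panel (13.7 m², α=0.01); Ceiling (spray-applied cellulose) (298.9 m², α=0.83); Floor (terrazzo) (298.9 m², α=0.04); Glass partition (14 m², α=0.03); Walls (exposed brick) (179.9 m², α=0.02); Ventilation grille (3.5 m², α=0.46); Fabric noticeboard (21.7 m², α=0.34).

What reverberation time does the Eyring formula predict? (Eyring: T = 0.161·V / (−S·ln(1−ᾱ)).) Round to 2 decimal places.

0.44 s

S = Σ Sᵢ = 830.6 m².
Σ(Sᵢαᵢ) = 13.7·0.01 + 298.9·0.83 + 298.9·0.04 + 14·0.03 + 179.9·0.02 + 3.5·0.46 + 21.7·0.34 = 273.186.
Mean coefficient ᾱ = A/S = 0.3289.
Eyring denominator: −S ln(1−ᾱ) = 331.274.
V = 28.2 × 10.6 × 3 = 896.76 m³.
RT60 = 0.161 × 896.76 / 331.274 = 0.44 s.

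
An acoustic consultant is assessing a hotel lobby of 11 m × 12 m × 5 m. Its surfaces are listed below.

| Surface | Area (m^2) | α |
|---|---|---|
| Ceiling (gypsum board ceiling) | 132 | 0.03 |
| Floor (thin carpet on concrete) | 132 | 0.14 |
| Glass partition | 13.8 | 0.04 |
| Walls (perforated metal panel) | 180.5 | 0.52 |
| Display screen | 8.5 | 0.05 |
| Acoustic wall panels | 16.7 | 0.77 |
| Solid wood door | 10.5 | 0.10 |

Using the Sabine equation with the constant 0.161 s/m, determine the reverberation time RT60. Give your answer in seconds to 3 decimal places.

0.810 s

Summing Sᵢαᵢ: 3.960 + 18.480 + 0.552 + 93.860 + 0.425 + 12.859 + 1.050 → A = 131.186 sabins.
Room volume: 660 m³.
T = 0.161 V/A = 0.161·660/131.186 = 0.810 s.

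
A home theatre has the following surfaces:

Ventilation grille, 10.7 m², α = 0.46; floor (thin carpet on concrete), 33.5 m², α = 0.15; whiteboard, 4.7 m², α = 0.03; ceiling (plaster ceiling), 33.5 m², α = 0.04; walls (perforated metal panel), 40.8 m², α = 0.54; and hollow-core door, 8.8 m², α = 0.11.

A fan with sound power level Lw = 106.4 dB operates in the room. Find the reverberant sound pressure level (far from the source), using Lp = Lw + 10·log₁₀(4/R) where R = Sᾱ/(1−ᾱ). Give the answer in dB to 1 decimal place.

A = 34.428 sabins; S = 132.0 m².
ᾱ = 0.2608, so room constant R = A/(1−ᾱ) = 46.575 m².
Lp = Lw + 10 log₁₀(4/R) = 106.4 -10.66 = 95.7 dB.

95.7 dB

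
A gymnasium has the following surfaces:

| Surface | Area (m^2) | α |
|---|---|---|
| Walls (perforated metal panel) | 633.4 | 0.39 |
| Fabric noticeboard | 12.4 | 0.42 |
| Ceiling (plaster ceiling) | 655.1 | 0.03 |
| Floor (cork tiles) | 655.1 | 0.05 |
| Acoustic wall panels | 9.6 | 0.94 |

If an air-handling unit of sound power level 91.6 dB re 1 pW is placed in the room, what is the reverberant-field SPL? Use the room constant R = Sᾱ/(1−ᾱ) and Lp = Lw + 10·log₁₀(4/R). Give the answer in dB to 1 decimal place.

Σ(Sᵢαᵢ) = 633.4·0.39 + 12.4·0.42 + 655.1·0.03 + 655.1·0.05 + 9.6·0.94 = 313.666; total area S = 1965.6 m^2.
ᾱ = 0.1596, so room constant R = A/(1−ᾱ) = 373.234 m^2.
Lp = Lw + 10 log₁₀(4/R) = 91.6 -19.70 = 71.9 dB.

71.9 dB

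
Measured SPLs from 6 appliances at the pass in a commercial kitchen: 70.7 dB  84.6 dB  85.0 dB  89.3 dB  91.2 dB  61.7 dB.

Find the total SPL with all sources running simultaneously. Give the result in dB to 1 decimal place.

94.5 dB

Sum in the linear (power) domain: Σ 10^(Lᵢ/10) = 10^(70.7/10) + 10^(84.6/10) + 10^(85.0/10) + 10^(89.3/10) + 10^(91.2/10) + 10^(61.7/10) = 2.787e+09.
Back to dB: 10·log₁₀ Σ = 94.5 dB.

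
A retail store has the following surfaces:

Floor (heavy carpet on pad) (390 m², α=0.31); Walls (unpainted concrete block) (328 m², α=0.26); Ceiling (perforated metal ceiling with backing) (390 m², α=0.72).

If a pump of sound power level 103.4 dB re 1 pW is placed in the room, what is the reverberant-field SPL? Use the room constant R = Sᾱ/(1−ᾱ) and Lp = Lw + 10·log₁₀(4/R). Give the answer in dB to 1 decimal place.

Σ(Sᵢαᵢ) = 390×0.31 + 328×0.26 + 390×0.72 = 486.980; total area S = 1108.0 m².
ᾱ = 0.4395, so room constant R = A/(1−ᾱ) = 868.831 m².
Lp = Lw + 10 log₁₀(4/R) = 103.4 -23.37 = 80.0 dB.

80.0 dB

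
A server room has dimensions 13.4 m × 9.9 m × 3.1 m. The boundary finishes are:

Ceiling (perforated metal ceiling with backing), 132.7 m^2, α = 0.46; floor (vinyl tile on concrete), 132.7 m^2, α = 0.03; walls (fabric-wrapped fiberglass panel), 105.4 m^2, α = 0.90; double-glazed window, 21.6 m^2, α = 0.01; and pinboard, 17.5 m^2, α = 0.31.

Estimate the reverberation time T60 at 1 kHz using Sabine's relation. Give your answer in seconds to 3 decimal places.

0.400 s

Summing Sᵢαᵢ: 61.042 + 3.981 + 94.860 + 0.216 + 5.425 → A = 165.524 sabins.
Room volume: 411.246 m³.
RT60 = 0.161 · V / A = 0.161 × 411.246 / 165.524 = 0.400 s.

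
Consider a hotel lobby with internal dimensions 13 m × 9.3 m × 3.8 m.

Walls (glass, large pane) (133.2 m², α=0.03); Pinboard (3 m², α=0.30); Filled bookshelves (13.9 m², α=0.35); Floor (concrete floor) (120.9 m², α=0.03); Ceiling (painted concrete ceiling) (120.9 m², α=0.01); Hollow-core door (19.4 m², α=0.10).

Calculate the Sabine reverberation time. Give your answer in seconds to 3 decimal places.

4.473 s

Equivalent absorption area: A = 133.2*0.03 + 3*0.30 + 13.9*0.35 + 120.9*0.03 + 120.9*0.01 + 19.4*0.10 = 16.537 m².
Volume V = 13 × 9.3 × 3.8 = 459.42 m³.
T = 0.161 V/A = 0.161·459.42/16.537 = 4.473 s.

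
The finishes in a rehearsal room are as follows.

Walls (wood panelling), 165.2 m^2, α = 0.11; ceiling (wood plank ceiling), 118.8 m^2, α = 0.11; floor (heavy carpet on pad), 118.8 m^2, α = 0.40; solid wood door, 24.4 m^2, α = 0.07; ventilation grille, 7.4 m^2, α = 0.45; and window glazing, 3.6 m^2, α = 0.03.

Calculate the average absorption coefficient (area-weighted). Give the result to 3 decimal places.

Total surface area S = 438.2 m^2.
Σ(Sᵢαᵢ) = 165.2·0.11 + 118.8·0.11 + 118.8·0.40 + 24.4·0.07 + 7.4·0.45 + 3.6·0.03 = 83.906.
ᾱ = A/S = 0.191.

0.191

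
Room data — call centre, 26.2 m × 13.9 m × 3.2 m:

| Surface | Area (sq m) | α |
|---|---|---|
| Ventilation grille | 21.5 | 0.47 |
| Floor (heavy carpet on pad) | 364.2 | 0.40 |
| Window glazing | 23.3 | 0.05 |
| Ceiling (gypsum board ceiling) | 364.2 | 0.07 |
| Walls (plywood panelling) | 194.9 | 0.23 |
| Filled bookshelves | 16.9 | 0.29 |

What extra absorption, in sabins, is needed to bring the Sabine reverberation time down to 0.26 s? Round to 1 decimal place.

489.5 sabins

A₁ = Σ Sᵢαᵢ = 21.5·0.47 + 364.2·0.40 + 23.3·0.05 + 364.2·0.07 + 194.9·0.23 + 16.9·0.29 = 232.172 sabins.
For T = 0.26 s, need A₂ = 0.161·V/T = 0.161·1165.376/0.26 = 721.637 sabins.
ΔA = A₂ − A₁ = 721.637 − 232.172 = 489.5 sabins.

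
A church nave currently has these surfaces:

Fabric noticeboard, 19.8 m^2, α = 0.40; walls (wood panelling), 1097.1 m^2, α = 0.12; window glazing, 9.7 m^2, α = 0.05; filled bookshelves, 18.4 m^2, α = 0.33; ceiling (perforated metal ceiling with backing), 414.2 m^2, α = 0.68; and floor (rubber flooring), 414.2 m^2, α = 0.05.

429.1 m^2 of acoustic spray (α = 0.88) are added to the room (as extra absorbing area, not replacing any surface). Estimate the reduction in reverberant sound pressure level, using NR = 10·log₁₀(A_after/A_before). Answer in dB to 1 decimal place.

2.7 dB

Summing Sᵢαᵢ: 7.920 + 131.652 + 0.485 + 6.072 + 281.656 + 20.710 → A_before = 448.495 sabins.
Treatment contributes 429.1·0.88 = 377.608 sabins.
A_after = 448.495 + 377.608 = 826.103 sabins.
Reduction = 10 log₁₀(A_after/A_before) = 10 log₁₀(1.8419) = 2.7 dB.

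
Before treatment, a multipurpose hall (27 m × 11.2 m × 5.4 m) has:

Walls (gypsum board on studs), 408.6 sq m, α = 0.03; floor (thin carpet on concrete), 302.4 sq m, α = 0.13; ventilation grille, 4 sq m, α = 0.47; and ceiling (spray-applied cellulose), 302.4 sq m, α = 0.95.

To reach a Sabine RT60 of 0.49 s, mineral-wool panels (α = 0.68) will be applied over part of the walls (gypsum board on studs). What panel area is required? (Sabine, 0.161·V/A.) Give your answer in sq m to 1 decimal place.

Equivalent absorption area: A₁ = 408.6*0.03 + 302.4*0.13 + 4*0.47 + 302.4*0.95 = 340.730 sq m.
Required A₂ = 0.161·1632.96/0.49 = 536.544 sabins.
Absorption to add: 536.544 − 340.730 = 195.814 sabins.
Each sq m of panel replacing the walls (gypsum board on studs) adds (0.68 − 0.03) = 0.65 sabins.
Area = ΔA/Δα = 195.814/0.65 = 301.3 sq m.

301.3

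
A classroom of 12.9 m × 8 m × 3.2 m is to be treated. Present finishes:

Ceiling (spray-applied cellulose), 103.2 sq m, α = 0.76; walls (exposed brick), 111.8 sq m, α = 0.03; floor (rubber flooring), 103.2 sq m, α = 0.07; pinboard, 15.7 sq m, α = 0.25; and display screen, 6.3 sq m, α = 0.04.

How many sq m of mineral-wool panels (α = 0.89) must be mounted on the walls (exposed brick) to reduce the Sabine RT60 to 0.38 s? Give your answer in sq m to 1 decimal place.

54.3

Total absorption A₁ = 103.2×0.76 + 111.8×0.03 + 103.2×0.07 + 15.7×0.25 + 6.3×0.04
  = 78.432 + 3.354 + 7.224 + 3.925 + 0.252 = 93.187 sq m sabins.
Required A₂ = 0.161·330.24/0.38 = 139.917 sabins.
Absorption to add: 139.917 − 93.187 = 46.730 sabins.
Each sq m of panel replacing the walls (exposed brick) adds (0.89 − 0.03) = 0.86 sabins.
Area = ΔA/Δα = 46.730/0.86 = 54.3 sq m.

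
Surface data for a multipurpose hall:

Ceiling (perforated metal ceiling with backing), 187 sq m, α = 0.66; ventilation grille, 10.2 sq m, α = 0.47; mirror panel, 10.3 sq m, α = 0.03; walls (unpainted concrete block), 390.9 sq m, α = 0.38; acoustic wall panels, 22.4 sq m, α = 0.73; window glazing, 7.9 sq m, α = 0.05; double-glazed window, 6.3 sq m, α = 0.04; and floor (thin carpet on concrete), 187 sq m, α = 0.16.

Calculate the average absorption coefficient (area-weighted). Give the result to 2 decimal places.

0.39

Total surface area S = 822.0 sq m.
A = 187×0.66 + 10.2×0.47 + 10.3×0.03 + 390.9×0.38 + 22.4×0.73 + 7.9×0.05 + 6.3×0.04 + 187×0.16 = 323.984 sabins.
ᾱ = A/S = 0.39.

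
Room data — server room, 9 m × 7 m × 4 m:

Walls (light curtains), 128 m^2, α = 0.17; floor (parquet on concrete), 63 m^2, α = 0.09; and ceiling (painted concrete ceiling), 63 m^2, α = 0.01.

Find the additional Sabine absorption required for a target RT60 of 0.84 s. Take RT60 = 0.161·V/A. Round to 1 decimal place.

20.2 sabins

Summing Sᵢαᵢ: 21.760 + 5.670 + 0.630 → A₁ = 28.060 sabins.
V = 252 m³. Required absorption A₂ = 0.161 × 252 / 0.84 = 48.300 sabins.
ΔA = A₂ − A₁ = 48.300 − 28.060 = 20.2 sabins.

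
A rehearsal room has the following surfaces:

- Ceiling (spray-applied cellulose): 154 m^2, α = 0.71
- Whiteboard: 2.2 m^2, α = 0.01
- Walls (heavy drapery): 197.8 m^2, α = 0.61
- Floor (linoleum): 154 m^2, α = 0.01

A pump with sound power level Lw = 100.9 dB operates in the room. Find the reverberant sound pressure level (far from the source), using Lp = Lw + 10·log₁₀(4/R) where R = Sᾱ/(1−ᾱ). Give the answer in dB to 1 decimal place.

80.6 dB

Σ(Sᵢαᵢ) = 154×0.71 + 2.2×0.01 + 197.8×0.61 + 154×0.01 = 231.560; total area S = 508.0 m^2.
ᾱ = 0.4558, so room constant R = A/(1−ᾱ) = 425.505 m^2.
Lp = 100.9 + 10·log₁₀(4/425.505) = 100.9 + (-20.27) = 80.6 dB.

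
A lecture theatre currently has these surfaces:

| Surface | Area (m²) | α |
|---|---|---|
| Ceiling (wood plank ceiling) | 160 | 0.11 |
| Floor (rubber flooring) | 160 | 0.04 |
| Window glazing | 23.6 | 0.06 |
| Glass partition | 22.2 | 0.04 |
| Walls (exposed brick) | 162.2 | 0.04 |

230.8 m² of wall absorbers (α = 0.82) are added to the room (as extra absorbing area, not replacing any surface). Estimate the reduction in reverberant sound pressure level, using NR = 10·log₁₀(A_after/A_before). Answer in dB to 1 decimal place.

8.3 dB

A_before = Σ Sᵢαᵢ = 160*0.11 + 160*0.04 + 23.6*0.06 + 22.2*0.04 + 162.2*0.04 = 32.792 sabins.
Treatment contributes 230.8·0.82 = 189.256 sabins.
A_after = 32.792 + 189.256 = 222.048 sabins.
Reduction = 10 log₁₀(A_after/A_before) = 10 log₁₀(6.7714) = 8.3 dB.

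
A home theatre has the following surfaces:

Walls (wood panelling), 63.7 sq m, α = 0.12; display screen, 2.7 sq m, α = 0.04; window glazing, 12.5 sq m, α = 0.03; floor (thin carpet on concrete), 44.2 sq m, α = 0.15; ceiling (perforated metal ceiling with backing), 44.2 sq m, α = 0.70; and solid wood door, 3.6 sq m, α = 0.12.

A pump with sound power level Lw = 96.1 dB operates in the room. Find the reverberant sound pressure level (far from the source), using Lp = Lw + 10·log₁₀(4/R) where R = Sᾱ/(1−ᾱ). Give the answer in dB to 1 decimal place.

Σ(Sᵢαᵢ) = 63.7×0.12 + 2.7×0.04 + 12.5×0.03 + 44.2×0.15 + 44.2×0.70 + 3.6×0.12 = 46.129; total area S = 170.9 sq m.
ᾱ = 46.129/170.9 = 0.2699; R = Sᾱ/(1−ᾱ) = 46.129/(1−0.2699) = 63.182 sq m.
Lp = 96.1 + 10·log₁₀(4/63.182) = 96.1 + (-11.99) = 84.1 dB.

84.1 dB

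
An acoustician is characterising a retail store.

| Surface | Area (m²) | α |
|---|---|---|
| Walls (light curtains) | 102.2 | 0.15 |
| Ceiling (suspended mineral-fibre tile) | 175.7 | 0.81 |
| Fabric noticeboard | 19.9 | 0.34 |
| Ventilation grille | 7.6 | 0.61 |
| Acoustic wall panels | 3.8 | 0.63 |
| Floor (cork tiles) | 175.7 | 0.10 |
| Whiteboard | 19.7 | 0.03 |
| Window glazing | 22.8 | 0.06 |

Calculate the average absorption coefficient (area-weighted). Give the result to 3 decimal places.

Total surface area S = 527.4 m².
Σ(Sᵢαᵢ) = 102.2×0.15 + 175.7×0.81 + 19.9×0.34 + 7.6×0.61 + 3.8×0.63 + 175.7×0.10 + 19.7×0.03 + 22.8×0.06 = 190.972.
ᾱ = A/S = 0.362.

0.362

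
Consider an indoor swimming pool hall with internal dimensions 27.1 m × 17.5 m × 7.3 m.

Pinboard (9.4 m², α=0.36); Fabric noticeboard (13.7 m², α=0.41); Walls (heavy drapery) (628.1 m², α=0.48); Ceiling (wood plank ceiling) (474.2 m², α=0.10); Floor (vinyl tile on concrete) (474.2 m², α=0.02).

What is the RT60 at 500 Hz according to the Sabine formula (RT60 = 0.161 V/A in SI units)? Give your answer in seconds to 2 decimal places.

1.52 s

Summing Sᵢαᵢ: 3.384 + 5.617 + 301.488 + 47.420 + 9.484 → A = 367.393 sabins.
V = 27.1·17.5·7.3 = 3462.025 m³.
T = 0.161 V/A = 0.161·3462.025/367.393 = 1.52 s.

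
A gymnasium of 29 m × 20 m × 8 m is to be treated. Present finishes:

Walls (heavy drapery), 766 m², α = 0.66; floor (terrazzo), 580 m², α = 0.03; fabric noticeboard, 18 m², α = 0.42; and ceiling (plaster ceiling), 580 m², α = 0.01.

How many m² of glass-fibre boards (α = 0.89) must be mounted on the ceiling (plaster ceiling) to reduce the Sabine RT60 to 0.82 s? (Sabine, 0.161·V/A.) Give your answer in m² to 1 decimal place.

Total absorption A₁ = 766·0.66 + 580·0.03 + 18·0.42 + 580·0.01
  = 505.560 + 17.400 + 7.560 + 5.800 = 536.320 m² sabins.
Required A₂ = 0.161·4640/0.82 = 911.024 sabins.
ΔA needed = 911.024 − 536.320 = 374.704 sabins.
Net gain per m²: Δα = 0.89 − 0.01 = 0.88.
Area = ΔA/Δα = 374.704/0.88 = 425.8 m².

425.8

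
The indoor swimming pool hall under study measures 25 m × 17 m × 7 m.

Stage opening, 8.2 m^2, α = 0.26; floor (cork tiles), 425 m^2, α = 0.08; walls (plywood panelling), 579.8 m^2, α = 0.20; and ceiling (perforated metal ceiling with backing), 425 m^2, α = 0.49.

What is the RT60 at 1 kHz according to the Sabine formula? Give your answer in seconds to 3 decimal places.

1.329 s

Equivalent absorption area: A = 8.2·0.26 + 425·0.08 + 579.8·0.20 + 425·0.49 = 360.342 m^2.
Volume V = 25 × 17 × 7 = 2975 m³.
Sabine: RT60 = 0.161 × 2975 / 360.342 = 1.329 s.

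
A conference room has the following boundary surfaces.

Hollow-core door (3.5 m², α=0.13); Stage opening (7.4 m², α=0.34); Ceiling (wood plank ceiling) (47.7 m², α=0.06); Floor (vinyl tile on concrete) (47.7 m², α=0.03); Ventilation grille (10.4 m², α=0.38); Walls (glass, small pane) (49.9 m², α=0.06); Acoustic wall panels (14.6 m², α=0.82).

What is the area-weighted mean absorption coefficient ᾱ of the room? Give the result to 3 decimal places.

0.144

Total surface area S = 181.2 m².
Σ(Sᵢαᵢ) = 3.5×0.13 + 7.4×0.34 + 47.7×0.06 + 47.7×0.03 + 10.4×0.38 + 49.9×0.06 + 14.6×0.82 = 26.182.
ᾱ = A/S = 0.144.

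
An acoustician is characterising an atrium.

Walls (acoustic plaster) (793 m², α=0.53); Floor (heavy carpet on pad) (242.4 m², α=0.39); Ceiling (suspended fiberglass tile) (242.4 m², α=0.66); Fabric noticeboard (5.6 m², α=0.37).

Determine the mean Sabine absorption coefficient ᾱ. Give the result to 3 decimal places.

0.527

Total surface area S = 1283.4 m².
A = 793×0.53 + 242.4×0.39 + 242.4×0.66 + 5.6×0.37 = 676.882 sabins.
ᾱ = A/S = 0.527.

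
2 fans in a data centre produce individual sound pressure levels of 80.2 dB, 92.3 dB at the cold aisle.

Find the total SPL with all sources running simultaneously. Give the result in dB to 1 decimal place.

Sum in the linear (power) domain: Σ 10^(Lᵢ/10) = 10^(80.2/10) + 10^(92.3/10) = 1.803e+09.
L_total = 10·log₁₀(1.803e+09) = 92.6 dB.

92.6 dB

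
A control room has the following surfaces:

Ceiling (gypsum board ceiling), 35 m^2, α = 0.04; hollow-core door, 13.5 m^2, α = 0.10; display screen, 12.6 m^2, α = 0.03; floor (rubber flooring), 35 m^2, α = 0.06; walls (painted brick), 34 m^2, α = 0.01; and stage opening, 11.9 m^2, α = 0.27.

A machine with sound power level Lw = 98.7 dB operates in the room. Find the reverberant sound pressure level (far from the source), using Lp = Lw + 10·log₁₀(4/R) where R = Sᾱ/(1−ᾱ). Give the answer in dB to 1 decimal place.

95.0 dB

A = 8.781 sabins; S = 142.0 m^2.
ᾱ = 0.0618, so room constant R = A/(1−ᾱ) = 9.359 m^2.
Lp = Lw + 10 log₁₀(4/R) = 98.7 -3.69 = 95.0 dB.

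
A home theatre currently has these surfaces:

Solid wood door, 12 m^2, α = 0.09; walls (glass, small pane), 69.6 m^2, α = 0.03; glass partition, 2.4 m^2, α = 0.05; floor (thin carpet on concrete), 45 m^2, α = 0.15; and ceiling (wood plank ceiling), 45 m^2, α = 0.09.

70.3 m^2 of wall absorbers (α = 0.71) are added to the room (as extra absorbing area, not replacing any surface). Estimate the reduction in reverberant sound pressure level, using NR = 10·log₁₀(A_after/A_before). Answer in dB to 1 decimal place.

A_before = Σ Sᵢαᵢ = 12×0.09 + 69.6×0.03 + 2.4×0.05 + 45×0.15 + 45×0.09 = 14.088 sabins.
Added absorption = 70.3 × 0.71 = 49.913 sabins.
A_after = 14.088 + 49.913 = 64.001 sabins.
Reduction = 10 log₁₀(A_after/A_before) = 10 log₁₀(4.5429) = 6.6 dB.

6.6 dB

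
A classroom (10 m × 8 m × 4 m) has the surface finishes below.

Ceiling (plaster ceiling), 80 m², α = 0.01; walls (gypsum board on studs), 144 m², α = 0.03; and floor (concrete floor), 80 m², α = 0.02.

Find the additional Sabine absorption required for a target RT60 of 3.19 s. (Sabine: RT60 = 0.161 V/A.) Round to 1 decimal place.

9.4 sabins

Equivalent absorption area: A₁ = 80*0.01 + 144*0.03 + 80*0.02 = 6.720 m².
For T = 3.19 s, need A₂ = 0.161·V/T = 0.161·320/3.19 = 16.150 sabins.
Shortfall: 16.150 − 6.720 = 9.4 sabins.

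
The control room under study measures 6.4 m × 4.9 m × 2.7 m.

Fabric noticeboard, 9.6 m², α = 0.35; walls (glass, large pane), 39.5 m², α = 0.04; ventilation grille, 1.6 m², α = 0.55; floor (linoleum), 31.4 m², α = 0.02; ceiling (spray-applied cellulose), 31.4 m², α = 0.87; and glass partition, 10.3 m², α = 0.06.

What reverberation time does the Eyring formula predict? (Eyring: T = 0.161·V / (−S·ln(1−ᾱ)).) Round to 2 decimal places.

0.34 s

Total surface area S = 9.6 + 39.5 + 1.6 + 31.4 + 31.4 + 10.3 = 123.8 m².
Absorption A = 9.6·0.35 + 39.5·0.04 + 1.6·0.55 + 31.4·0.02 + 31.4·0.87 + 10.3·0.06 = 34.384 sabins.
ᾱ = 34.384 / 123.8 = 0.2777.
Eyring denominator: −S ln(1−ᾱ) = 40.274.
V = 6.4 × 4.9 × 2.7 = 84.672 m³.
RT60 = 0.161 × 84.672 / 40.274 = 0.34 s.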